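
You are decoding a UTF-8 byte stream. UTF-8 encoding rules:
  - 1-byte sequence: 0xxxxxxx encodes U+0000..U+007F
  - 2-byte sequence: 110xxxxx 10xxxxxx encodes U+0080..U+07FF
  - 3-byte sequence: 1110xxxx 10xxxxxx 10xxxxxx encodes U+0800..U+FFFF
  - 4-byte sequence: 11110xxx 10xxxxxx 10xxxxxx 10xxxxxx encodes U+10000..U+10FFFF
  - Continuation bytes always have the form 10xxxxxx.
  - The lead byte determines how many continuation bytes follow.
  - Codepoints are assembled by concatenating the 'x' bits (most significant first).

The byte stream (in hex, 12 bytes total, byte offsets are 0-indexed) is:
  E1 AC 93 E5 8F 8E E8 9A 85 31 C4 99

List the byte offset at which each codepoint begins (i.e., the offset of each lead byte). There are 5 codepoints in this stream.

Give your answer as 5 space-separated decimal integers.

Byte[0]=E1: 3-byte lead, need 2 cont bytes. acc=0x1
Byte[1]=AC: continuation. acc=(acc<<6)|0x2C=0x6C
Byte[2]=93: continuation. acc=(acc<<6)|0x13=0x1B13
Completed: cp=U+1B13 (starts at byte 0)
Byte[3]=E5: 3-byte lead, need 2 cont bytes. acc=0x5
Byte[4]=8F: continuation. acc=(acc<<6)|0x0F=0x14F
Byte[5]=8E: continuation. acc=(acc<<6)|0x0E=0x53CE
Completed: cp=U+53CE (starts at byte 3)
Byte[6]=E8: 3-byte lead, need 2 cont bytes. acc=0x8
Byte[7]=9A: continuation. acc=(acc<<6)|0x1A=0x21A
Byte[8]=85: continuation. acc=(acc<<6)|0x05=0x8685
Completed: cp=U+8685 (starts at byte 6)
Byte[9]=31: 1-byte ASCII. cp=U+0031
Byte[10]=C4: 2-byte lead, need 1 cont bytes. acc=0x4
Byte[11]=99: continuation. acc=(acc<<6)|0x19=0x119
Completed: cp=U+0119 (starts at byte 10)

Answer: 0 3 6 9 10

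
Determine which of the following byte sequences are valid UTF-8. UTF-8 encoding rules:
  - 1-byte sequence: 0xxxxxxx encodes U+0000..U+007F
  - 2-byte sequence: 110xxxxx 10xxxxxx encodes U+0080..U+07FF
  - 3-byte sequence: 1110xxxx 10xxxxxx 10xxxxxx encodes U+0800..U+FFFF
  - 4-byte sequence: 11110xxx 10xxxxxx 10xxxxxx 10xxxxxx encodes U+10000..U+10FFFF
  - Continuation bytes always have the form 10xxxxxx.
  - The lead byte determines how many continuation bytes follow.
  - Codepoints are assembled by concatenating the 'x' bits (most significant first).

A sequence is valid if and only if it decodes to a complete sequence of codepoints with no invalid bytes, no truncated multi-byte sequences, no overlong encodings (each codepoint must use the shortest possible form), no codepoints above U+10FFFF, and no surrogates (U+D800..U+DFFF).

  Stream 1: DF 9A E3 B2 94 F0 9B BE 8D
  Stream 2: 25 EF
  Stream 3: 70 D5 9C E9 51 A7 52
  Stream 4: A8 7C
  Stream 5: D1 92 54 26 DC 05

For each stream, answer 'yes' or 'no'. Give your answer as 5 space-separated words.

Answer: yes no no no no

Derivation:
Stream 1: decodes cleanly. VALID
Stream 2: error at byte offset 2. INVALID
Stream 3: error at byte offset 4. INVALID
Stream 4: error at byte offset 0. INVALID
Stream 5: error at byte offset 5. INVALID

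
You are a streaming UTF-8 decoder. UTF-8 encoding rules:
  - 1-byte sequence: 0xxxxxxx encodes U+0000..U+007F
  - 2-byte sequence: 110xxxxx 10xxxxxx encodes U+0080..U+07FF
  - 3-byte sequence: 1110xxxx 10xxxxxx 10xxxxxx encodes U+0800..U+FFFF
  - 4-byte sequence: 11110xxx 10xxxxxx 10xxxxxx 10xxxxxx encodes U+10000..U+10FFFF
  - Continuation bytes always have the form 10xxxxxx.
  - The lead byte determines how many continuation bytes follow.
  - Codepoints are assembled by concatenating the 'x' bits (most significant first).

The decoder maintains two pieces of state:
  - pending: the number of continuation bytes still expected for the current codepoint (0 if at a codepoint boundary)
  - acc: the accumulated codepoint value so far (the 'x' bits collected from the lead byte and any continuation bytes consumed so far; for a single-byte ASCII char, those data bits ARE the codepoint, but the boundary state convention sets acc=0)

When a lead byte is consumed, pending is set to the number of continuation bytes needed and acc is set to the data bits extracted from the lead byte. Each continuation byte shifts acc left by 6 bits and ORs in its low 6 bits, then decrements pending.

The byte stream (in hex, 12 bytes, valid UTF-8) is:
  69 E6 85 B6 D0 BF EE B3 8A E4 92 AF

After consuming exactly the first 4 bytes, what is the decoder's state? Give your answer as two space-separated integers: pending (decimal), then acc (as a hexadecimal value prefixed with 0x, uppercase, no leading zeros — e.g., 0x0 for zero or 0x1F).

Byte[0]=69: 1-byte. pending=0, acc=0x0
Byte[1]=E6: 3-byte lead. pending=2, acc=0x6
Byte[2]=85: continuation. acc=(acc<<6)|0x05=0x185, pending=1
Byte[3]=B6: continuation. acc=(acc<<6)|0x36=0x6176, pending=0

Answer: 0 0x6176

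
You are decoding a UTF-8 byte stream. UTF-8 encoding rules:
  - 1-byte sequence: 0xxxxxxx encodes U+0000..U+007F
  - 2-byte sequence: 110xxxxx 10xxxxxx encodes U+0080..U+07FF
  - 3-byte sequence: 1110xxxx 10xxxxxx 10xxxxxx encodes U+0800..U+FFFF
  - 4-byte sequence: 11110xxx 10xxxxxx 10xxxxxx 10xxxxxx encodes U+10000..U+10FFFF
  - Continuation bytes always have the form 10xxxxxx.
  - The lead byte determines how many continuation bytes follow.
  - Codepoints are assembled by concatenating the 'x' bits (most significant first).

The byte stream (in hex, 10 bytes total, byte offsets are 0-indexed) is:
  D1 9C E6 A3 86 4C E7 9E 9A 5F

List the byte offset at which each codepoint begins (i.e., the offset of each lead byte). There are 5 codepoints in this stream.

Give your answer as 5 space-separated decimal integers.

Byte[0]=D1: 2-byte lead, need 1 cont bytes. acc=0x11
Byte[1]=9C: continuation. acc=(acc<<6)|0x1C=0x45C
Completed: cp=U+045C (starts at byte 0)
Byte[2]=E6: 3-byte lead, need 2 cont bytes. acc=0x6
Byte[3]=A3: continuation. acc=(acc<<6)|0x23=0x1A3
Byte[4]=86: continuation. acc=(acc<<6)|0x06=0x68C6
Completed: cp=U+68C6 (starts at byte 2)
Byte[5]=4C: 1-byte ASCII. cp=U+004C
Byte[6]=E7: 3-byte lead, need 2 cont bytes. acc=0x7
Byte[7]=9E: continuation. acc=(acc<<6)|0x1E=0x1DE
Byte[8]=9A: continuation. acc=(acc<<6)|0x1A=0x779A
Completed: cp=U+779A (starts at byte 6)
Byte[9]=5F: 1-byte ASCII. cp=U+005F

Answer: 0 2 5 6 9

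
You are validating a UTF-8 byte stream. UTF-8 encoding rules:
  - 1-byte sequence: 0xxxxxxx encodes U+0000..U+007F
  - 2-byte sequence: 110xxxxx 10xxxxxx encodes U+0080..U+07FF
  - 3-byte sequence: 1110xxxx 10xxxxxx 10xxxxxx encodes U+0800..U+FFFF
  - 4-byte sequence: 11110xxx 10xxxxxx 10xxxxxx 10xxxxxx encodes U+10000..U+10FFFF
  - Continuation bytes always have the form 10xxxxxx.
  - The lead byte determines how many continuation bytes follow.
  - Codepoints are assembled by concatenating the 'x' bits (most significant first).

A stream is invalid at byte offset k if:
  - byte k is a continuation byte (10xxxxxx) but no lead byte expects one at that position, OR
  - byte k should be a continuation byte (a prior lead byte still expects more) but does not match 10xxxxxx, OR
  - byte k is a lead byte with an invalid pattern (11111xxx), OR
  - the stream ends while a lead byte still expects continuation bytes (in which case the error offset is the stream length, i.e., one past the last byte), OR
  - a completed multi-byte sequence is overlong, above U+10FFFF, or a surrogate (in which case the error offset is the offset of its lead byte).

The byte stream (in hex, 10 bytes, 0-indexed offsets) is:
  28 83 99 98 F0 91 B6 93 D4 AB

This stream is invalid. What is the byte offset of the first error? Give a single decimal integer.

Answer: 1

Derivation:
Byte[0]=28: 1-byte ASCII. cp=U+0028
Byte[1]=83: INVALID lead byte (not 0xxx/110x/1110/11110)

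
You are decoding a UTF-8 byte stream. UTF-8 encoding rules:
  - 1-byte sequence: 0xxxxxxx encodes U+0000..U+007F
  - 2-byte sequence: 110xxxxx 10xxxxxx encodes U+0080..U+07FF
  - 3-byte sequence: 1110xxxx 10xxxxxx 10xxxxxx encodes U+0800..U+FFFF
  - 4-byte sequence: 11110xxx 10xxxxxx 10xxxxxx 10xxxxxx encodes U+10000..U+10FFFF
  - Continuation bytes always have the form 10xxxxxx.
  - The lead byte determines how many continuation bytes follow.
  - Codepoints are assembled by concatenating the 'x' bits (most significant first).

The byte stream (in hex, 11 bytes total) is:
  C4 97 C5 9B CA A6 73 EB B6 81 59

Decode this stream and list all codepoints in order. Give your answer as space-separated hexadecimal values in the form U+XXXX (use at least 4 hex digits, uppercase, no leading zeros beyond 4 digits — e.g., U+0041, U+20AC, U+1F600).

Answer: U+0117 U+015B U+02A6 U+0073 U+BD81 U+0059

Derivation:
Byte[0]=C4: 2-byte lead, need 1 cont bytes. acc=0x4
Byte[1]=97: continuation. acc=(acc<<6)|0x17=0x117
Completed: cp=U+0117 (starts at byte 0)
Byte[2]=C5: 2-byte lead, need 1 cont bytes. acc=0x5
Byte[3]=9B: continuation. acc=(acc<<6)|0x1B=0x15B
Completed: cp=U+015B (starts at byte 2)
Byte[4]=CA: 2-byte lead, need 1 cont bytes. acc=0xA
Byte[5]=A6: continuation. acc=(acc<<6)|0x26=0x2A6
Completed: cp=U+02A6 (starts at byte 4)
Byte[6]=73: 1-byte ASCII. cp=U+0073
Byte[7]=EB: 3-byte lead, need 2 cont bytes. acc=0xB
Byte[8]=B6: continuation. acc=(acc<<6)|0x36=0x2F6
Byte[9]=81: continuation. acc=(acc<<6)|0x01=0xBD81
Completed: cp=U+BD81 (starts at byte 7)
Byte[10]=59: 1-byte ASCII. cp=U+0059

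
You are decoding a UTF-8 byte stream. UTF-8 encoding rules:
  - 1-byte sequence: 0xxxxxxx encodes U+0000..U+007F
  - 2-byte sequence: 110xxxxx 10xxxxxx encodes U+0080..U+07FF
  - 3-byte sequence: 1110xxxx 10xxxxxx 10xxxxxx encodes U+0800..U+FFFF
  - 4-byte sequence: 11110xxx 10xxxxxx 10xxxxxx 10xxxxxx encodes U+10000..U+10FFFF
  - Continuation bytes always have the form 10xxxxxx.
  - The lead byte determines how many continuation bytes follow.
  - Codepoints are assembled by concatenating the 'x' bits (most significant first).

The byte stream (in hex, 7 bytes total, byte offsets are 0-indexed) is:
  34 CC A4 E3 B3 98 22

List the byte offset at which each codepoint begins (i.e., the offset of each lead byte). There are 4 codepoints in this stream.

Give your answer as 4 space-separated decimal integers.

Byte[0]=34: 1-byte ASCII. cp=U+0034
Byte[1]=CC: 2-byte lead, need 1 cont bytes. acc=0xC
Byte[2]=A4: continuation. acc=(acc<<6)|0x24=0x324
Completed: cp=U+0324 (starts at byte 1)
Byte[3]=E3: 3-byte lead, need 2 cont bytes. acc=0x3
Byte[4]=B3: continuation. acc=(acc<<6)|0x33=0xF3
Byte[5]=98: continuation. acc=(acc<<6)|0x18=0x3CD8
Completed: cp=U+3CD8 (starts at byte 3)
Byte[6]=22: 1-byte ASCII. cp=U+0022

Answer: 0 1 3 6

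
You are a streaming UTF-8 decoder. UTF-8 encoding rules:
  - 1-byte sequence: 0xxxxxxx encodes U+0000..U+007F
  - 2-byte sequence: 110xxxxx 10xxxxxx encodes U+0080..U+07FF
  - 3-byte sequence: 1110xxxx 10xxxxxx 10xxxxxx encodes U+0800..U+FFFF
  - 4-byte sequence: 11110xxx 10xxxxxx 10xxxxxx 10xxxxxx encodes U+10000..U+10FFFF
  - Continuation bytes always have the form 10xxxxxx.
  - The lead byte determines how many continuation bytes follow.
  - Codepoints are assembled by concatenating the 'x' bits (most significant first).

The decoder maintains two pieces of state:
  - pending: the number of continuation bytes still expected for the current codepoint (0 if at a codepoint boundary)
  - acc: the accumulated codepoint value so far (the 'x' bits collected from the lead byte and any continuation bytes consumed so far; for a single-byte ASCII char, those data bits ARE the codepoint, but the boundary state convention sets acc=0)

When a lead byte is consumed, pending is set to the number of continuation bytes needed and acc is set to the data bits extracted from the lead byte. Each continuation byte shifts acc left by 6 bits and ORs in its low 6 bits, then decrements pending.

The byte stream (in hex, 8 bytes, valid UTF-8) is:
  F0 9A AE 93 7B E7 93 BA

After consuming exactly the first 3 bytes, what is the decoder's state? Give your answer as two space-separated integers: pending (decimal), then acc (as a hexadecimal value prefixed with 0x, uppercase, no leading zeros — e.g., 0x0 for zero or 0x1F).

Byte[0]=F0: 4-byte lead. pending=3, acc=0x0
Byte[1]=9A: continuation. acc=(acc<<6)|0x1A=0x1A, pending=2
Byte[2]=AE: continuation. acc=(acc<<6)|0x2E=0x6AE, pending=1

Answer: 1 0x6AE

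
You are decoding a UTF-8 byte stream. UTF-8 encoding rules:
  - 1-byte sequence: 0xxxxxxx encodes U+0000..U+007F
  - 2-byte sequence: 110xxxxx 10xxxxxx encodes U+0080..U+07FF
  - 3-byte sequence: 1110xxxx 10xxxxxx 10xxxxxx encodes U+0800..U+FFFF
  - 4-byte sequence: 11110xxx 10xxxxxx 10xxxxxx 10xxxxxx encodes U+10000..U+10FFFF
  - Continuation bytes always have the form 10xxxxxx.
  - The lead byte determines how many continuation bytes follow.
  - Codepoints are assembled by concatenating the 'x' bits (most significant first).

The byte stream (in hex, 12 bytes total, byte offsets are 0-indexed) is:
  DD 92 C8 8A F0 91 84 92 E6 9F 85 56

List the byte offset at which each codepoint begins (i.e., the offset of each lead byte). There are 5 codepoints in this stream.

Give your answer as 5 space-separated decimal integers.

Answer: 0 2 4 8 11

Derivation:
Byte[0]=DD: 2-byte lead, need 1 cont bytes. acc=0x1D
Byte[1]=92: continuation. acc=(acc<<6)|0x12=0x752
Completed: cp=U+0752 (starts at byte 0)
Byte[2]=C8: 2-byte lead, need 1 cont bytes. acc=0x8
Byte[3]=8A: continuation. acc=(acc<<6)|0x0A=0x20A
Completed: cp=U+020A (starts at byte 2)
Byte[4]=F0: 4-byte lead, need 3 cont bytes. acc=0x0
Byte[5]=91: continuation. acc=(acc<<6)|0x11=0x11
Byte[6]=84: continuation. acc=(acc<<6)|0x04=0x444
Byte[7]=92: continuation. acc=(acc<<6)|0x12=0x11112
Completed: cp=U+11112 (starts at byte 4)
Byte[8]=E6: 3-byte lead, need 2 cont bytes. acc=0x6
Byte[9]=9F: continuation. acc=(acc<<6)|0x1F=0x19F
Byte[10]=85: continuation. acc=(acc<<6)|0x05=0x67C5
Completed: cp=U+67C5 (starts at byte 8)
Byte[11]=56: 1-byte ASCII. cp=U+0056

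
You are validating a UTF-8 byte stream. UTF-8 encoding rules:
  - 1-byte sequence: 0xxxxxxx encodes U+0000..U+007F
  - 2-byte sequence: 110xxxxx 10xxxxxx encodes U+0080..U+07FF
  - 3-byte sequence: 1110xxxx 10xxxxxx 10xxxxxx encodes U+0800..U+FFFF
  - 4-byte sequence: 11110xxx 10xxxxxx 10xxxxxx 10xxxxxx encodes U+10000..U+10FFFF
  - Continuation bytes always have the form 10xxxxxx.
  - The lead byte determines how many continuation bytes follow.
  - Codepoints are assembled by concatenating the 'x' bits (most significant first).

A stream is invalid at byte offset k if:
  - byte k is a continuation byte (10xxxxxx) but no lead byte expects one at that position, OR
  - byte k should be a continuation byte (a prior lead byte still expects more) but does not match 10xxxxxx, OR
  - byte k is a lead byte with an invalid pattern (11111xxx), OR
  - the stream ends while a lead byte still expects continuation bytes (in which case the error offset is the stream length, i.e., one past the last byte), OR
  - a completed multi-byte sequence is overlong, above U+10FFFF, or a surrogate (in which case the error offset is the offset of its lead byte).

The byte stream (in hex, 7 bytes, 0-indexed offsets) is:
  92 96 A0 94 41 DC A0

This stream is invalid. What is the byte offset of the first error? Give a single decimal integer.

Byte[0]=92: INVALID lead byte (not 0xxx/110x/1110/11110)

Answer: 0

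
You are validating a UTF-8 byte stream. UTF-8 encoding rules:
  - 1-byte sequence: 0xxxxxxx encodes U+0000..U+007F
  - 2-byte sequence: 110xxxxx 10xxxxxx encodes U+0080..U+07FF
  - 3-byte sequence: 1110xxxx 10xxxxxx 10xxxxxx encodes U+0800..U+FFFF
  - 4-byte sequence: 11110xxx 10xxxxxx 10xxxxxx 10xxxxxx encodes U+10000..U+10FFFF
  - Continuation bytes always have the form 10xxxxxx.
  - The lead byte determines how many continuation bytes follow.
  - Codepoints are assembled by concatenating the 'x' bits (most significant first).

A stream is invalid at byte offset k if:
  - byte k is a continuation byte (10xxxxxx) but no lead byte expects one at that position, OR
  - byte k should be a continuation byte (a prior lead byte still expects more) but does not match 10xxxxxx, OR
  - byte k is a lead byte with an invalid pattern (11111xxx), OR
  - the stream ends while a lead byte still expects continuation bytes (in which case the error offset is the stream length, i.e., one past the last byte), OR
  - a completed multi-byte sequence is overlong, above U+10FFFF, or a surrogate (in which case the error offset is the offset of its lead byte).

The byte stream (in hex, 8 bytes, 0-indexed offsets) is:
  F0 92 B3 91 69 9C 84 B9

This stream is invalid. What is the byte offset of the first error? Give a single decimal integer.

Answer: 5

Derivation:
Byte[0]=F0: 4-byte lead, need 3 cont bytes. acc=0x0
Byte[1]=92: continuation. acc=(acc<<6)|0x12=0x12
Byte[2]=B3: continuation. acc=(acc<<6)|0x33=0x4B3
Byte[3]=91: continuation. acc=(acc<<6)|0x11=0x12CD1
Completed: cp=U+12CD1 (starts at byte 0)
Byte[4]=69: 1-byte ASCII. cp=U+0069
Byte[5]=9C: INVALID lead byte (not 0xxx/110x/1110/11110)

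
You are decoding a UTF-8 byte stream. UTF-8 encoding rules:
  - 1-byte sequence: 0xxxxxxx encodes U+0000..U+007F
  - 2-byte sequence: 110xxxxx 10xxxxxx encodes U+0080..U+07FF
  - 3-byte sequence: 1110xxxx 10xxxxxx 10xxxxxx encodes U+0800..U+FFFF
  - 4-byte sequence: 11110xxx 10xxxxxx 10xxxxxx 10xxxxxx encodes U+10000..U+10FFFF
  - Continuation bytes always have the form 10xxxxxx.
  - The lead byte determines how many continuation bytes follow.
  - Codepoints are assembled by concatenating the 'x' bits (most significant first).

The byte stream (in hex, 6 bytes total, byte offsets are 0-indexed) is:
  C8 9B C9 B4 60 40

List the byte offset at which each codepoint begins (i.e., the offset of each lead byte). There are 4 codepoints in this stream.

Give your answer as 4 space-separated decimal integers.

Byte[0]=C8: 2-byte lead, need 1 cont bytes. acc=0x8
Byte[1]=9B: continuation. acc=(acc<<6)|0x1B=0x21B
Completed: cp=U+021B (starts at byte 0)
Byte[2]=C9: 2-byte lead, need 1 cont bytes. acc=0x9
Byte[3]=B4: continuation. acc=(acc<<6)|0x34=0x274
Completed: cp=U+0274 (starts at byte 2)
Byte[4]=60: 1-byte ASCII. cp=U+0060
Byte[5]=40: 1-byte ASCII. cp=U+0040

Answer: 0 2 4 5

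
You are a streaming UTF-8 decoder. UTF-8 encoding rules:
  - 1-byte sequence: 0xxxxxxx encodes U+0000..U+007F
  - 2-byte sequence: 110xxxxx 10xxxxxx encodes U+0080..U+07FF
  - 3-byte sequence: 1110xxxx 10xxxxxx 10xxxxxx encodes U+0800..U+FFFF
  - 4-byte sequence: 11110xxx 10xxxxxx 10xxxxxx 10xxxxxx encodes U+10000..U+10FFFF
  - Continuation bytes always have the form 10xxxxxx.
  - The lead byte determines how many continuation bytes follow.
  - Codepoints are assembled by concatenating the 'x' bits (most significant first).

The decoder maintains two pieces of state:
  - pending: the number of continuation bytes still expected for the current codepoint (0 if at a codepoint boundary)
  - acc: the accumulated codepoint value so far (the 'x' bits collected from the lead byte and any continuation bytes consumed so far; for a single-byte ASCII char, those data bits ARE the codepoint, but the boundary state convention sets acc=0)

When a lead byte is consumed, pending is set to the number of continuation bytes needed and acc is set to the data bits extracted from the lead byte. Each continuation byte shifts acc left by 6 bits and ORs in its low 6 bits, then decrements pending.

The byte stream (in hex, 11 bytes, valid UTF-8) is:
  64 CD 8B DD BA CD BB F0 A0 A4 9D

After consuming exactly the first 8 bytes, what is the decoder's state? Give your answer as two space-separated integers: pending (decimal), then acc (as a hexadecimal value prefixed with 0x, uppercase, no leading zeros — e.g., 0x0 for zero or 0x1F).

Byte[0]=64: 1-byte. pending=0, acc=0x0
Byte[1]=CD: 2-byte lead. pending=1, acc=0xD
Byte[2]=8B: continuation. acc=(acc<<6)|0x0B=0x34B, pending=0
Byte[3]=DD: 2-byte lead. pending=1, acc=0x1D
Byte[4]=BA: continuation. acc=(acc<<6)|0x3A=0x77A, pending=0
Byte[5]=CD: 2-byte lead. pending=1, acc=0xD
Byte[6]=BB: continuation. acc=(acc<<6)|0x3B=0x37B, pending=0
Byte[7]=F0: 4-byte lead. pending=3, acc=0x0

Answer: 3 0x0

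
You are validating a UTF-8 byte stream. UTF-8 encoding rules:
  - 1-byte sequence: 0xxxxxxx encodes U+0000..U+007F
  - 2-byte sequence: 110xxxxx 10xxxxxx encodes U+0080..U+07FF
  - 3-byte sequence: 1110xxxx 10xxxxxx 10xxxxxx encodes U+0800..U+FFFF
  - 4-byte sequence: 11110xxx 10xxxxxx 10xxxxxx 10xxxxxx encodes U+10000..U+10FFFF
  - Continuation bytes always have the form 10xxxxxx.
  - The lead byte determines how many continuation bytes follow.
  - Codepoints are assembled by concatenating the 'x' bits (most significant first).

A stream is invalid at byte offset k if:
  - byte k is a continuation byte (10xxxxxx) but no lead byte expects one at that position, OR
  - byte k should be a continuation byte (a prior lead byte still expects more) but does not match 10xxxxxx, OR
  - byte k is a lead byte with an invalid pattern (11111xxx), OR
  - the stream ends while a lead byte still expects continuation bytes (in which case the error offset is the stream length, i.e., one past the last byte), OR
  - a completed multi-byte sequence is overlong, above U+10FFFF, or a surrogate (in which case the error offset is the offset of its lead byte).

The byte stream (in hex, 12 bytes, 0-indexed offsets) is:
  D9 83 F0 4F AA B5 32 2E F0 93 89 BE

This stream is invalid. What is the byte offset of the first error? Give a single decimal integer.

Answer: 3

Derivation:
Byte[0]=D9: 2-byte lead, need 1 cont bytes. acc=0x19
Byte[1]=83: continuation. acc=(acc<<6)|0x03=0x643
Completed: cp=U+0643 (starts at byte 0)
Byte[2]=F0: 4-byte lead, need 3 cont bytes. acc=0x0
Byte[3]=4F: expected 10xxxxxx continuation. INVALID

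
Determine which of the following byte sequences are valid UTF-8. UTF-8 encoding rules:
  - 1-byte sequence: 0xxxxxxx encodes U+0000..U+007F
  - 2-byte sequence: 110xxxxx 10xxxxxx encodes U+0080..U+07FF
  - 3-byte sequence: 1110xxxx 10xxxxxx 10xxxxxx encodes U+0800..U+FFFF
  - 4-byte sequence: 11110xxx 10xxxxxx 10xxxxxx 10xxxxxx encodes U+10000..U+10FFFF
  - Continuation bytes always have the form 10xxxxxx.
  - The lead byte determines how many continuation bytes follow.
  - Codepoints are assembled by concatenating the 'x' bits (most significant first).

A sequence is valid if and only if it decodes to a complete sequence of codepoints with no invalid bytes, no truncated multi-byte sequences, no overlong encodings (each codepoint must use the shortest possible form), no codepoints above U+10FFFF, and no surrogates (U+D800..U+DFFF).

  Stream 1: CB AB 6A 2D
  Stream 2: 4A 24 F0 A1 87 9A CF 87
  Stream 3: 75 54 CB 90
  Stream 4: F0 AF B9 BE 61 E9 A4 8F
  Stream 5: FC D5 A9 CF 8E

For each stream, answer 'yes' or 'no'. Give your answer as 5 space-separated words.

Answer: yes yes yes yes no

Derivation:
Stream 1: decodes cleanly. VALID
Stream 2: decodes cleanly. VALID
Stream 3: decodes cleanly. VALID
Stream 4: decodes cleanly. VALID
Stream 5: error at byte offset 0. INVALID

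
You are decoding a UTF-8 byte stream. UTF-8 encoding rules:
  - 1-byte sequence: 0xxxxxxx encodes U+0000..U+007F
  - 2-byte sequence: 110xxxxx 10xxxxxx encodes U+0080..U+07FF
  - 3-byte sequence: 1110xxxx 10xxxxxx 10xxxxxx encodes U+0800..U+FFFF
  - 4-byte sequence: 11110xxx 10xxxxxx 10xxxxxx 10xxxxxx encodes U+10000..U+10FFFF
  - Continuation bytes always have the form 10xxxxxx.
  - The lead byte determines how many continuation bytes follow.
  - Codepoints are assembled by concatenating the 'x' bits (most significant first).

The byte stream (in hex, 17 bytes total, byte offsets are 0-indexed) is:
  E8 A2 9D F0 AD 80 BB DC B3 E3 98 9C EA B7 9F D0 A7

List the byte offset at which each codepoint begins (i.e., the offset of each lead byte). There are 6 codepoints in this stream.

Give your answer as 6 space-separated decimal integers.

Byte[0]=E8: 3-byte lead, need 2 cont bytes. acc=0x8
Byte[1]=A2: continuation. acc=(acc<<6)|0x22=0x222
Byte[2]=9D: continuation. acc=(acc<<6)|0x1D=0x889D
Completed: cp=U+889D (starts at byte 0)
Byte[3]=F0: 4-byte lead, need 3 cont bytes. acc=0x0
Byte[4]=AD: continuation. acc=(acc<<6)|0x2D=0x2D
Byte[5]=80: continuation. acc=(acc<<6)|0x00=0xB40
Byte[6]=BB: continuation. acc=(acc<<6)|0x3B=0x2D03B
Completed: cp=U+2D03B (starts at byte 3)
Byte[7]=DC: 2-byte lead, need 1 cont bytes. acc=0x1C
Byte[8]=B3: continuation. acc=(acc<<6)|0x33=0x733
Completed: cp=U+0733 (starts at byte 7)
Byte[9]=E3: 3-byte lead, need 2 cont bytes. acc=0x3
Byte[10]=98: continuation. acc=(acc<<6)|0x18=0xD8
Byte[11]=9C: continuation. acc=(acc<<6)|0x1C=0x361C
Completed: cp=U+361C (starts at byte 9)
Byte[12]=EA: 3-byte lead, need 2 cont bytes. acc=0xA
Byte[13]=B7: continuation. acc=(acc<<6)|0x37=0x2B7
Byte[14]=9F: continuation. acc=(acc<<6)|0x1F=0xADDF
Completed: cp=U+ADDF (starts at byte 12)
Byte[15]=D0: 2-byte lead, need 1 cont bytes. acc=0x10
Byte[16]=A7: continuation. acc=(acc<<6)|0x27=0x427
Completed: cp=U+0427 (starts at byte 15)

Answer: 0 3 7 9 12 15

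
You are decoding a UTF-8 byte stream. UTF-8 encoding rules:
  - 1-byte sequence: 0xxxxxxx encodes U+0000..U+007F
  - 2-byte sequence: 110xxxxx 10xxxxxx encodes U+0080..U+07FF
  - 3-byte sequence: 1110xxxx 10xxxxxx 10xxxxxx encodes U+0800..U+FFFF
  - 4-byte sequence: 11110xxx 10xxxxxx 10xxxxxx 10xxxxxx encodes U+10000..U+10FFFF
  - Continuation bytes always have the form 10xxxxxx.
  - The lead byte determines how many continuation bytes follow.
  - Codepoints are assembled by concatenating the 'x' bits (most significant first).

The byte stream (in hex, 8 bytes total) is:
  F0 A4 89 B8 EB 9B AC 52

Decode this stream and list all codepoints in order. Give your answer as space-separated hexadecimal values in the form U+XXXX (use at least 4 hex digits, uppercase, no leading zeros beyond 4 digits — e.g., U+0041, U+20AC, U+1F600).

Byte[0]=F0: 4-byte lead, need 3 cont bytes. acc=0x0
Byte[1]=A4: continuation. acc=(acc<<6)|0x24=0x24
Byte[2]=89: continuation. acc=(acc<<6)|0x09=0x909
Byte[3]=B8: continuation. acc=(acc<<6)|0x38=0x24278
Completed: cp=U+24278 (starts at byte 0)
Byte[4]=EB: 3-byte lead, need 2 cont bytes. acc=0xB
Byte[5]=9B: continuation. acc=(acc<<6)|0x1B=0x2DB
Byte[6]=AC: continuation. acc=(acc<<6)|0x2C=0xB6EC
Completed: cp=U+B6EC (starts at byte 4)
Byte[7]=52: 1-byte ASCII. cp=U+0052

Answer: U+24278 U+B6EC U+0052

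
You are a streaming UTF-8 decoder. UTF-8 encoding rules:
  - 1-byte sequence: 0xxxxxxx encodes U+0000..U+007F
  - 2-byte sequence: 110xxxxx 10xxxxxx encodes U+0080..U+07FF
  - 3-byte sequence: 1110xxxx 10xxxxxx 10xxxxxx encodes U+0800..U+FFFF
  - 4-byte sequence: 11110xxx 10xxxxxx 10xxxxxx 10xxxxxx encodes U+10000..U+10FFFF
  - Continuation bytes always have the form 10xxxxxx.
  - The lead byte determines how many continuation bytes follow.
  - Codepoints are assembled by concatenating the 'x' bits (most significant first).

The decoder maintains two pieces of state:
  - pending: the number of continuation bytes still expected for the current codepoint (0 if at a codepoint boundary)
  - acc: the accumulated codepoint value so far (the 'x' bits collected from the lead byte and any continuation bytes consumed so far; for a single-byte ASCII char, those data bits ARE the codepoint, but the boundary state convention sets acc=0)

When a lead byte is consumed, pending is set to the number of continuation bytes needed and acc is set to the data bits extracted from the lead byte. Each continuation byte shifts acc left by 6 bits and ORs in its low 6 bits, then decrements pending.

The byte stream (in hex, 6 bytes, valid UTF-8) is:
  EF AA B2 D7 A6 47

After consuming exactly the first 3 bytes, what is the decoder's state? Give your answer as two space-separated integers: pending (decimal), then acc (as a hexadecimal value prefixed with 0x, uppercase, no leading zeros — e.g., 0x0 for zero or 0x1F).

Byte[0]=EF: 3-byte lead. pending=2, acc=0xF
Byte[1]=AA: continuation. acc=(acc<<6)|0x2A=0x3EA, pending=1
Byte[2]=B2: continuation. acc=(acc<<6)|0x32=0xFAB2, pending=0

Answer: 0 0xFAB2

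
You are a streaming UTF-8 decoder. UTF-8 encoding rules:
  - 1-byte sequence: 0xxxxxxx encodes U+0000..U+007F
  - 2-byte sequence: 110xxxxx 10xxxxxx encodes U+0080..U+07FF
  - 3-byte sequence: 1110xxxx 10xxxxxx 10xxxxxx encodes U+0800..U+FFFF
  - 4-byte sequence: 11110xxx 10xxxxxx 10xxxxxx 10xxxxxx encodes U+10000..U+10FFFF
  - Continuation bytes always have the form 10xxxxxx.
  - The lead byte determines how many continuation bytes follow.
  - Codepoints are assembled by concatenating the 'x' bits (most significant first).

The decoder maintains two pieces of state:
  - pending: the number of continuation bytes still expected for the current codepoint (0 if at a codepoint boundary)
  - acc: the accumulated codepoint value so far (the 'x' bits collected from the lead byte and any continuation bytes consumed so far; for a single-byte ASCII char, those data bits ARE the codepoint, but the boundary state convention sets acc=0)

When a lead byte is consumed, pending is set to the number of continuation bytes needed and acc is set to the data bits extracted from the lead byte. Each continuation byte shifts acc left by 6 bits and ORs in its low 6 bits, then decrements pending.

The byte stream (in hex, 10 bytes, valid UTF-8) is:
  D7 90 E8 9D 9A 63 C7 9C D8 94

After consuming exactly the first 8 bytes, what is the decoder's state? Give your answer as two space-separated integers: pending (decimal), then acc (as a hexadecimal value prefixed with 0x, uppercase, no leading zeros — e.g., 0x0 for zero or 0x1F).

Answer: 0 0x1DC

Derivation:
Byte[0]=D7: 2-byte lead. pending=1, acc=0x17
Byte[1]=90: continuation. acc=(acc<<6)|0x10=0x5D0, pending=0
Byte[2]=E8: 3-byte lead. pending=2, acc=0x8
Byte[3]=9D: continuation. acc=(acc<<6)|0x1D=0x21D, pending=1
Byte[4]=9A: continuation. acc=(acc<<6)|0x1A=0x875A, pending=0
Byte[5]=63: 1-byte. pending=0, acc=0x0
Byte[6]=C7: 2-byte lead. pending=1, acc=0x7
Byte[7]=9C: continuation. acc=(acc<<6)|0x1C=0x1DC, pending=0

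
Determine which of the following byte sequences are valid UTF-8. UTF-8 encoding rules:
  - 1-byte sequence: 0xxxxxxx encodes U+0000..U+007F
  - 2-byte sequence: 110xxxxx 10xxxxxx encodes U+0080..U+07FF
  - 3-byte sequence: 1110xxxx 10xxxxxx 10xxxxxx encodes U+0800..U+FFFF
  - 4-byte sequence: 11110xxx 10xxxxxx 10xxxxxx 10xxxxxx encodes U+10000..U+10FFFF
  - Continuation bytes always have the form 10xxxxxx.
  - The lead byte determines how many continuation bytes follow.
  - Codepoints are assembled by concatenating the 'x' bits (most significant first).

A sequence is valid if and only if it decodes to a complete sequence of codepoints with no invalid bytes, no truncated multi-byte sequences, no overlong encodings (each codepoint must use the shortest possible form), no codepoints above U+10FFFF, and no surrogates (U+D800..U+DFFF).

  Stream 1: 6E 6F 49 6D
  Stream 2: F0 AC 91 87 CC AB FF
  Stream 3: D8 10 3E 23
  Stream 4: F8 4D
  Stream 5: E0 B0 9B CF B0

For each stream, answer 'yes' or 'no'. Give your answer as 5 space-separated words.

Answer: yes no no no yes

Derivation:
Stream 1: decodes cleanly. VALID
Stream 2: error at byte offset 6. INVALID
Stream 3: error at byte offset 1. INVALID
Stream 4: error at byte offset 0. INVALID
Stream 5: decodes cleanly. VALID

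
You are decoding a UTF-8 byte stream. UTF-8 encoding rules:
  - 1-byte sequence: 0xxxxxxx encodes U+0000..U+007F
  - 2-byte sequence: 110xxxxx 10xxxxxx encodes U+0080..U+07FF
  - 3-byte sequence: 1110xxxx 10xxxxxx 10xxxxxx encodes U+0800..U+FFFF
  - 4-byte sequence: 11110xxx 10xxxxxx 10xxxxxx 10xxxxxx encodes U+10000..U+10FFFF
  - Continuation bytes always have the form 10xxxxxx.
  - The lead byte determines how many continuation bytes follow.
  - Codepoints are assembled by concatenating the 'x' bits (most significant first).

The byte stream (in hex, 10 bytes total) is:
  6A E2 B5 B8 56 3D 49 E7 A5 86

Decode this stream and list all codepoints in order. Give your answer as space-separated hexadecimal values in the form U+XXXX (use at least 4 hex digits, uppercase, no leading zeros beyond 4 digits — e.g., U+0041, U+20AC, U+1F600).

Answer: U+006A U+2D78 U+0056 U+003D U+0049 U+7946

Derivation:
Byte[0]=6A: 1-byte ASCII. cp=U+006A
Byte[1]=E2: 3-byte lead, need 2 cont bytes. acc=0x2
Byte[2]=B5: continuation. acc=(acc<<6)|0x35=0xB5
Byte[3]=B8: continuation. acc=(acc<<6)|0x38=0x2D78
Completed: cp=U+2D78 (starts at byte 1)
Byte[4]=56: 1-byte ASCII. cp=U+0056
Byte[5]=3D: 1-byte ASCII. cp=U+003D
Byte[6]=49: 1-byte ASCII. cp=U+0049
Byte[7]=E7: 3-byte lead, need 2 cont bytes. acc=0x7
Byte[8]=A5: continuation. acc=(acc<<6)|0x25=0x1E5
Byte[9]=86: continuation. acc=(acc<<6)|0x06=0x7946
Completed: cp=U+7946 (starts at byte 7)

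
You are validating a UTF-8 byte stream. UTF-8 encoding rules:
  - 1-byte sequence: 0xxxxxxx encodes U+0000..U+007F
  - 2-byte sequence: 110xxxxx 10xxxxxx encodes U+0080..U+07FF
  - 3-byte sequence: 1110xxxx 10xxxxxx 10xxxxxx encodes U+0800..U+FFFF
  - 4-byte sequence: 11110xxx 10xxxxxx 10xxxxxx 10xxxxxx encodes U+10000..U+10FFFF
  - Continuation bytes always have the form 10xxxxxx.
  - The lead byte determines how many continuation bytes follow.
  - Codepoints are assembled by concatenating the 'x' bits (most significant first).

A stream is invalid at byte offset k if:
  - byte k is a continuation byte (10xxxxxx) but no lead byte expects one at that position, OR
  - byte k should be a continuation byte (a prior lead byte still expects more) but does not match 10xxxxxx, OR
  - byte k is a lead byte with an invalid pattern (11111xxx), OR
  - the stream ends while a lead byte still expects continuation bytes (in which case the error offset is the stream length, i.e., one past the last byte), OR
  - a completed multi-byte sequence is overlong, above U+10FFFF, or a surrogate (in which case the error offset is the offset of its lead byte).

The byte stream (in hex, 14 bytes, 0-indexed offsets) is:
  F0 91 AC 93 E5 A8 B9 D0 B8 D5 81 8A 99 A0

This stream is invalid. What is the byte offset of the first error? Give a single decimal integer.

Byte[0]=F0: 4-byte lead, need 3 cont bytes. acc=0x0
Byte[1]=91: continuation. acc=(acc<<6)|0x11=0x11
Byte[2]=AC: continuation. acc=(acc<<6)|0x2C=0x46C
Byte[3]=93: continuation. acc=(acc<<6)|0x13=0x11B13
Completed: cp=U+11B13 (starts at byte 0)
Byte[4]=E5: 3-byte lead, need 2 cont bytes. acc=0x5
Byte[5]=A8: continuation. acc=(acc<<6)|0x28=0x168
Byte[6]=B9: continuation. acc=(acc<<6)|0x39=0x5A39
Completed: cp=U+5A39 (starts at byte 4)
Byte[7]=D0: 2-byte lead, need 1 cont bytes. acc=0x10
Byte[8]=B8: continuation. acc=(acc<<6)|0x38=0x438
Completed: cp=U+0438 (starts at byte 7)
Byte[9]=D5: 2-byte lead, need 1 cont bytes. acc=0x15
Byte[10]=81: continuation. acc=(acc<<6)|0x01=0x541
Completed: cp=U+0541 (starts at byte 9)
Byte[11]=8A: INVALID lead byte (not 0xxx/110x/1110/11110)

Answer: 11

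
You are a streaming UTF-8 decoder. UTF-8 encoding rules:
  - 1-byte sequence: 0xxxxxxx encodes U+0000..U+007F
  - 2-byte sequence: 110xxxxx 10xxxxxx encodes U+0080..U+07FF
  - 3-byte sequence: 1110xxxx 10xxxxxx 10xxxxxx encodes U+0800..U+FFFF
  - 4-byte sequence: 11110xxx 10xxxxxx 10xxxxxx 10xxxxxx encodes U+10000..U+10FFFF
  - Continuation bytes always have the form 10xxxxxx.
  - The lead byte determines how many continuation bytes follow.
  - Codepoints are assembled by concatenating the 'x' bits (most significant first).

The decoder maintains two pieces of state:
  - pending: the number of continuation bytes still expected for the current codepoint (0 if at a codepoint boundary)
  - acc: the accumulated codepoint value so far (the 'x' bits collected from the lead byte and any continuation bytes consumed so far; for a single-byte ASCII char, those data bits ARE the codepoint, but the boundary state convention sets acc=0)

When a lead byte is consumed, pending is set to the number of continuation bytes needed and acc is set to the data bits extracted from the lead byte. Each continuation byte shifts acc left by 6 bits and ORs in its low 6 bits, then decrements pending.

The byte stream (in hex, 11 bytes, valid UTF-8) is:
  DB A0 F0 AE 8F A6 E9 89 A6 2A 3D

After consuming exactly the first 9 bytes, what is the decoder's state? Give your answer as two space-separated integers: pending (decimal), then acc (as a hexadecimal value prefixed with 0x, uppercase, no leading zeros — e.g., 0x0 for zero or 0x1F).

Byte[0]=DB: 2-byte lead. pending=1, acc=0x1B
Byte[1]=A0: continuation. acc=(acc<<6)|0x20=0x6E0, pending=0
Byte[2]=F0: 4-byte lead. pending=3, acc=0x0
Byte[3]=AE: continuation. acc=(acc<<6)|0x2E=0x2E, pending=2
Byte[4]=8F: continuation. acc=(acc<<6)|0x0F=0xB8F, pending=1
Byte[5]=A6: continuation. acc=(acc<<6)|0x26=0x2E3E6, pending=0
Byte[6]=E9: 3-byte lead. pending=2, acc=0x9
Byte[7]=89: continuation. acc=(acc<<6)|0x09=0x249, pending=1
Byte[8]=A6: continuation. acc=(acc<<6)|0x26=0x9266, pending=0

Answer: 0 0x9266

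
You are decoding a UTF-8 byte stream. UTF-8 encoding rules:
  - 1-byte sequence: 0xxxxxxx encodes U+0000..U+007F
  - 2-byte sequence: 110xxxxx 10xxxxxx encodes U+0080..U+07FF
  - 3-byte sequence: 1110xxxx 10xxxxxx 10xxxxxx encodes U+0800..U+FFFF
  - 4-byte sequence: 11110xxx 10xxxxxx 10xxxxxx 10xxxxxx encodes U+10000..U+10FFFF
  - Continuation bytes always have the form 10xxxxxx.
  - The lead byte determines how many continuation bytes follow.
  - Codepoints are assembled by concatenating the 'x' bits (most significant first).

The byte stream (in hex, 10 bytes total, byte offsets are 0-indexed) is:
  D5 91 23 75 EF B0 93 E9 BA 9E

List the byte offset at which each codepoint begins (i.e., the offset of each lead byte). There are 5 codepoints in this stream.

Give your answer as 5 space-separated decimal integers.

Answer: 0 2 3 4 7

Derivation:
Byte[0]=D5: 2-byte lead, need 1 cont bytes. acc=0x15
Byte[1]=91: continuation. acc=(acc<<6)|0x11=0x551
Completed: cp=U+0551 (starts at byte 0)
Byte[2]=23: 1-byte ASCII. cp=U+0023
Byte[3]=75: 1-byte ASCII. cp=U+0075
Byte[4]=EF: 3-byte lead, need 2 cont bytes. acc=0xF
Byte[5]=B0: continuation. acc=(acc<<6)|0x30=0x3F0
Byte[6]=93: continuation. acc=(acc<<6)|0x13=0xFC13
Completed: cp=U+FC13 (starts at byte 4)
Byte[7]=E9: 3-byte lead, need 2 cont bytes. acc=0x9
Byte[8]=BA: continuation. acc=(acc<<6)|0x3A=0x27A
Byte[9]=9E: continuation. acc=(acc<<6)|0x1E=0x9E9E
Completed: cp=U+9E9E (starts at byte 7)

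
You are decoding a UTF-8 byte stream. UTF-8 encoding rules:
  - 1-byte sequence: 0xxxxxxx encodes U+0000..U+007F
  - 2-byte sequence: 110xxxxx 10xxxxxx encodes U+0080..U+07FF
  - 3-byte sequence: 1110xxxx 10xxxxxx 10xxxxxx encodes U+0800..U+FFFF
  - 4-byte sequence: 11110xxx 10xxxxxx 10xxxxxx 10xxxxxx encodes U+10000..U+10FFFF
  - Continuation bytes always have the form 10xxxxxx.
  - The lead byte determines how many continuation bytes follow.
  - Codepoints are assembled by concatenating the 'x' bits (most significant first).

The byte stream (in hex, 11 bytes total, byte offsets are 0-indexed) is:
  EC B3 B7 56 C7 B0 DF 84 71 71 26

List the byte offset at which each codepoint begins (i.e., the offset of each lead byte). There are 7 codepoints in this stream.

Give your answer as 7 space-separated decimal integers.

Byte[0]=EC: 3-byte lead, need 2 cont bytes. acc=0xC
Byte[1]=B3: continuation. acc=(acc<<6)|0x33=0x333
Byte[2]=B7: continuation. acc=(acc<<6)|0x37=0xCCF7
Completed: cp=U+CCF7 (starts at byte 0)
Byte[3]=56: 1-byte ASCII. cp=U+0056
Byte[4]=C7: 2-byte lead, need 1 cont bytes. acc=0x7
Byte[5]=B0: continuation. acc=(acc<<6)|0x30=0x1F0
Completed: cp=U+01F0 (starts at byte 4)
Byte[6]=DF: 2-byte lead, need 1 cont bytes. acc=0x1F
Byte[7]=84: continuation. acc=(acc<<6)|0x04=0x7C4
Completed: cp=U+07C4 (starts at byte 6)
Byte[8]=71: 1-byte ASCII. cp=U+0071
Byte[9]=71: 1-byte ASCII. cp=U+0071
Byte[10]=26: 1-byte ASCII. cp=U+0026

Answer: 0 3 4 6 8 9 10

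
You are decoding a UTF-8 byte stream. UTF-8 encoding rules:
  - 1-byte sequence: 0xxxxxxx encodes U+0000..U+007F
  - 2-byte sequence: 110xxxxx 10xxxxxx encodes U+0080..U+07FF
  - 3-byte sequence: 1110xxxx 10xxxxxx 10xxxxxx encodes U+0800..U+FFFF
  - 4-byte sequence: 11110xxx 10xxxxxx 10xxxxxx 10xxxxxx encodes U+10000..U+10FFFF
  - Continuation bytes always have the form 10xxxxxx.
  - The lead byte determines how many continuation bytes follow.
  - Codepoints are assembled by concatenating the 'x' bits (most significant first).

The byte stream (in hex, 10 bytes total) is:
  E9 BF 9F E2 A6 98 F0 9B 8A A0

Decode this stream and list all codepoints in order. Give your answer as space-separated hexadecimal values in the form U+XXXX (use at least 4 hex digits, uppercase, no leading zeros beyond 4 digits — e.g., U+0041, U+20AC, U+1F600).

Answer: U+9FDF U+2998 U+1B2A0

Derivation:
Byte[0]=E9: 3-byte lead, need 2 cont bytes. acc=0x9
Byte[1]=BF: continuation. acc=(acc<<6)|0x3F=0x27F
Byte[2]=9F: continuation. acc=(acc<<6)|0x1F=0x9FDF
Completed: cp=U+9FDF (starts at byte 0)
Byte[3]=E2: 3-byte lead, need 2 cont bytes. acc=0x2
Byte[4]=A6: continuation. acc=(acc<<6)|0x26=0xA6
Byte[5]=98: continuation. acc=(acc<<6)|0x18=0x2998
Completed: cp=U+2998 (starts at byte 3)
Byte[6]=F0: 4-byte lead, need 3 cont bytes. acc=0x0
Byte[7]=9B: continuation. acc=(acc<<6)|0x1B=0x1B
Byte[8]=8A: continuation. acc=(acc<<6)|0x0A=0x6CA
Byte[9]=A0: continuation. acc=(acc<<6)|0x20=0x1B2A0
Completed: cp=U+1B2A0 (starts at byte 6)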